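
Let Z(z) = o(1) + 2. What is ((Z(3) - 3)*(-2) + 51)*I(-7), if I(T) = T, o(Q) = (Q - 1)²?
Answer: -371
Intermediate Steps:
o(Q) = (-1 + Q)²
Z(z) = 2 (Z(z) = (-1 + 1)² + 2 = 0² + 2 = 0 + 2 = 2)
((Z(3) - 3)*(-2) + 51)*I(-7) = ((2 - 3)*(-2) + 51)*(-7) = (-1*(-2) + 51)*(-7) = (2 + 51)*(-7) = 53*(-7) = -371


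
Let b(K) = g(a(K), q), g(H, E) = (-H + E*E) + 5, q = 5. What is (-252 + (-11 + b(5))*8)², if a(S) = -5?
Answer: 3600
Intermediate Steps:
g(H, E) = 5 + E² - H (g(H, E) = (-H + E²) + 5 = (E² - H) + 5 = 5 + E² - H)
b(K) = 35 (b(K) = 5 + 5² - 1*(-5) = 5 + 25 + 5 = 35)
(-252 + (-11 + b(5))*8)² = (-252 + (-11 + 35)*8)² = (-252 + 24*8)² = (-252 + 192)² = (-60)² = 3600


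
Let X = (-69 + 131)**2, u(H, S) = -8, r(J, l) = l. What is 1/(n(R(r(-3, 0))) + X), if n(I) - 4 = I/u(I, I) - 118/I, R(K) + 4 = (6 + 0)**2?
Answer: 16/61445 ≈ 0.00026040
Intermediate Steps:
R(K) = 32 (R(K) = -4 + (6 + 0)**2 = -4 + 6**2 = -4 + 36 = 32)
X = 3844 (X = 62**2 = 3844)
n(I) = 4 - 118/I - I/8 (n(I) = 4 + (I/(-8) - 118/I) = 4 + (I*(-1/8) - 118/I) = 4 + (-I/8 - 118/I) = 4 + (-118/I - I/8) = 4 - 118/I - I/8)
1/(n(R(r(-3, 0))) + X) = 1/((4 - 118/32 - 1/8*32) + 3844) = 1/((4 - 118*1/32 - 4) + 3844) = 1/((4 - 59/16 - 4) + 3844) = 1/(-59/16 + 3844) = 1/(61445/16) = 16/61445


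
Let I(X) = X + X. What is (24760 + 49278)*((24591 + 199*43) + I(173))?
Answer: 2479828772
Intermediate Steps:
I(X) = 2*X
(24760 + 49278)*((24591 + 199*43) + I(173)) = (24760 + 49278)*((24591 + 199*43) + 2*173) = 74038*((24591 + 8557) + 346) = 74038*(33148 + 346) = 74038*33494 = 2479828772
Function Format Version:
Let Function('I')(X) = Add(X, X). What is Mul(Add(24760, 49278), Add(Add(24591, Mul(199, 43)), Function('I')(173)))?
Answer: 2479828772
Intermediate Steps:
Function('I')(X) = Mul(2, X)
Mul(Add(24760, 49278), Add(Add(24591, Mul(199, 43)), Function('I')(173))) = Mul(Add(24760, 49278), Add(Add(24591, Mul(199, 43)), Mul(2, 173))) = Mul(74038, Add(Add(24591, 8557), 346)) = Mul(74038, Add(33148, 346)) = Mul(74038, 33494) = 2479828772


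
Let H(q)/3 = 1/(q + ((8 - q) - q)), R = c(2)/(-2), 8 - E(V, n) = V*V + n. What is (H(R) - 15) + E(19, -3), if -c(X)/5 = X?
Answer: -364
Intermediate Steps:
c(X) = -5*X
E(V, n) = 8 - n - V² (E(V, n) = 8 - (V*V + n) = 8 - (V² + n) = 8 - (n + V²) = 8 + (-n - V²) = 8 - n - V²)
R = 5 (R = (-5*2)/(-2) = -½*(-10) = 5)
H(q) = 3/(8 - q) (H(q) = 3/(q + ((8 - q) - q)) = 3/(q + (8 - 2*q)) = 3/(8 - q))
(H(R) - 15) + E(19, -3) = (-3/(-8 + 5) - 15) + (8 - 1*(-3) - 1*19²) = (-3/(-3) - 15) + (8 + 3 - 1*361) = (-3*(-⅓) - 15) + (8 + 3 - 361) = (1 - 15) - 350 = -14 - 350 = -364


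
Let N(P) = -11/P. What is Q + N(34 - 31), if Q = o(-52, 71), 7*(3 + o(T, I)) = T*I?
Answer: -11216/21 ≈ -534.10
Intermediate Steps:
o(T, I) = -3 + I*T/7 (o(T, I) = -3 + (T*I)/7 = -3 + (I*T)/7 = -3 + I*T/7)
Q = -3713/7 (Q = -3 + (⅐)*71*(-52) = -3 - 3692/7 = -3713/7 ≈ -530.43)
Q + N(34 - 31) = -3713/7 - 11/(34 - 31) = -3713/7 - 11/3 = -11216/21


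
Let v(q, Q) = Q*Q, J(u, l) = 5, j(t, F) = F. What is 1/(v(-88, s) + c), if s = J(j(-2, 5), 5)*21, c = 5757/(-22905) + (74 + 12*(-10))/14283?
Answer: 1580445/17424003802 ≈ 9.0705e-5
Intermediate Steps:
c = -402323/1580445 (c = 5757*(-1/22905) + (74 - 120)*(1/14283) = -1919/7635 - 46*1/14283 = -1919/7635 - 2/621 = -402323/1580445 ≈ -0.25456)
s = 105 (s = 5*21 = 105)
v(q, Q) = Q**2
1/(v(-88, s) + c) = 1/(105**2 - 402323/1580445) = 1/(11025 - 402323/1580445) = 1/(17424003802/1580445) = 1580445/17424003802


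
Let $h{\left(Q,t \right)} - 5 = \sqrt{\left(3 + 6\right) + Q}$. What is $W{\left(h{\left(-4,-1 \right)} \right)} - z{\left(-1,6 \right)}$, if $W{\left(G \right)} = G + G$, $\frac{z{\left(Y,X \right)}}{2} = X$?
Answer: $-2 + 2 \sqrt{5} \approx 2.4721$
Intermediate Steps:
$z{\left(Y,X \right)} = 2 X$
$h{\left(Q,t \right)} = 5 + \sqrt{9 + Q}$ ($h{\left(Q,t \right)} = 5 + \sqrt{\left(3 + 6\right) + Q} = 5 + \sqrt{9 + Q}$)
$W{\left(G \right)} = 2 G$
$W{\left(h{\left(-4,-1 \right)} \right)} - z{\left(-1,6 \right)} = 2 \left(5 + \sqrt{9 - 4}\right) - 2 \cdot 6 = 2 \left(5 + \sqrt{5}\right) - 12 = \left(10 + 2 \sqrt{5}\right) - 12 = -2 + 2 \sqrt{5}$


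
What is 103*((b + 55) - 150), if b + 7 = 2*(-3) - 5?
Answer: -11639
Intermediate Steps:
b = -18 (b = -7 + (2*(-3) - 5) = -7 + (-6 - 5) = -7 - 11 = -18)
103*((b + 55) - 150) = 103*((-18 + 55) - 150) = 103*(37 - 150) = 103*(-113) = -11639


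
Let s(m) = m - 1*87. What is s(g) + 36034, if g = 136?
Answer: 36083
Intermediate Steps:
s(m) = -87 + m (s(m) = m - 87 = -87 + m)
s(g) + 36034 = (-87 + 136) + 36034 = 49 + 36034 = 36083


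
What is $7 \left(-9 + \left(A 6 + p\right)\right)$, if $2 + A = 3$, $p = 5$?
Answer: $14$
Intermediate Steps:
$A = 1$ ($A = -2 + 3 = 1$)
$7 \left(-9 + \left(A 6 + p\right)\right) = 7 \left(-9 + \left(1 \cdot 6 + 5\right)\right) = 7 \left(-9 + \left(6 + 5\right)\right) = 7 \left(-9 + 11\right) = 7 \cdot 2 = 14$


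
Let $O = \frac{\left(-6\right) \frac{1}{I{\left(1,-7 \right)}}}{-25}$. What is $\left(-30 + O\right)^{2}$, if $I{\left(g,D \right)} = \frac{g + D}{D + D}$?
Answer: $\frac{541696}{625} \approx 866.71$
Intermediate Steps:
$I{\left(g,D \right)} = \frac{D + g}{2 D}$
$O = \frac{14}{25}$ ($O = \frac{\left(-6\right) \frac{1}{\frac{1}{2} \frac{1}{-7} \left(-7 + 1\right)}}{-25} = - \frac{6}{\frac{1}{2} \left(- \frac{1}{7}\right) \left(-6\right)} \left(- \frac{1}{25}\right) = - \frac{6}{\frac{3}{7}} \left(- \frac{1}{25}\right) = \left(-6\right) \frac{7}{3} \left(- \frac{1}{25}\right) = \left(-14\right) \left(- \frac{1}{25}\right) = \frac{14}{25} \approx 0.56$)
$\left(-30 + O\right)^{2} = \left(-30 + \frac{14}{25}\right)^{2} = \left(- \frac{736}{25}\right)^{2} = \frac{541696}{625}$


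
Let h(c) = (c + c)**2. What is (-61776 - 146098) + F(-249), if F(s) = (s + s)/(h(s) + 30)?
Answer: -8593303369/41339 ≈ -2.0787e+5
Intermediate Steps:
h(c) = 4*c**2 (h(c) = (2*c)**2 = 4*c**2)
F(s) = 2*s/(30 + 4*s**2) (F(s) = (s + s)/(4*s**2 + 30) = (2*s)/(30 + 4*s**2) = 2*s/(30 + 4*s**2))
(-61776 - 146098) + F(-249) = (-61776 - 146098) - 249/(15 + 2*(-249)**2) = -207874 - 249/(15 + 2*62001) = -207874 - 249/(15 + 124002) = -207874 - 249/124017 = -207874 - 249*1/124017 = -207874 - 83/41339 = -8593303369/41339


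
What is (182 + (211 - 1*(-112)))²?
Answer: 255025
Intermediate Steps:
(182 + (211 - 1*(-112)))² = (182 + (211 + 112))² = (182 + 323)² = 505² = 255025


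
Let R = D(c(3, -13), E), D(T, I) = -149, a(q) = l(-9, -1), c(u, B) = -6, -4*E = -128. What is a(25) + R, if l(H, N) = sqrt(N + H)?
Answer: -149 + I*sqrt(10) ≈ -149.0 + 3.1623*I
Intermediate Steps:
E = 32 (E = -1/4*(-128) = 32)
l(H, N) = sqrt(H + N)
a(q) = I*sqrt(10) (a(q) = sqrt(-9 - 1) = sqrt(-10) = I*sqrt(10))
R = -149
a(25) + R = I*sqrt(10) - 149 = -149 + I*sqrt(10)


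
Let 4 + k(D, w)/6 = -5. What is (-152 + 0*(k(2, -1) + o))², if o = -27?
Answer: 23104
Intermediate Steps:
k(D, w) = -54 (k(D, w) = -24 + 6*(-5) = -24 - 30 = -54)
(-152 + 0*(k(2, -1) + o))² = (-152 + 0*(-54 - 27))² = (-152 + 0*(-81))² = (-152 + 0)² = (-152)² = 23104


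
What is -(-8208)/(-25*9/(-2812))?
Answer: 2564544/25 ≈ 1.0258e+5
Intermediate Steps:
-(-8208)/(-25*9/(-2812)) = -(-8208)/((-225*(-1/2812))) = -(-8208)/225/2812 = -(-8208)*2812/225 = -1*(-2564544/25) = 2564544/25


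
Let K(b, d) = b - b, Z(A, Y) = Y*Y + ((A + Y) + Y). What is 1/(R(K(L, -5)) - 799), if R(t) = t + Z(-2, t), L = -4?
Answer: -1/801 ≈ -0.0012484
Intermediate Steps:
Z(A, Y) = A + Y² + 2*Y (Z(A, Y) = Y² + (A + 2*Y) = A + Y² + 2*Y)
K(b, d) = 0
R(t) = -2 + t² + 3*t (R(t) = t + (-2 + t² + 2*t) = -2 + t² + 3*t)
1/(R(K(L, -5)) - 799) = 1/((-2 + 0² + 3*0) - 799) = 1/((-2 + 0 + 0) - 799) = 1/(-2 - 799) = 1/(-801) = -1/801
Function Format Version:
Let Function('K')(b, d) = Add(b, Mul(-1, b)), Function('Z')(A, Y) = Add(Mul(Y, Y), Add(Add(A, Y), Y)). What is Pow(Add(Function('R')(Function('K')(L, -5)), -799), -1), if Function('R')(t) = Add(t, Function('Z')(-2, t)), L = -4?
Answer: Rational(-1, 801) ≈ -0.0012484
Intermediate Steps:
Function('Z')(A, Y) = Add(A, Pow(Y, 2), Mul(2, Y)) (Function('Z')(A, Y) = Add(Pow(Y, 2), Add(A, Mul(2, Y))) = Add(A, Pow(Y, 2), Mul(2, Y)))
Function('K')(b, d) = 0
Function('R')(t) = Add(-2, Pow(t, 2), Mul(3, t)) (Function('R')(t) = Add(t, Add(-2, Pow(t, 2), Mul(2, t))) = Add(-2, Pow(t, 2), Mul(3, t)))
Pow(Add(Function('R')(Function('K')(L, -5)), -799), -1) = Pow(Add(Add(-2, Pow(0, 2), Mul(3, 0)), -799), -1) = Pow(Add(Add(-2, 0, 0), -799), -1) = Pow(Add(-2, -799), -1) = Pow(-801, -1) = Rational(-1, 801)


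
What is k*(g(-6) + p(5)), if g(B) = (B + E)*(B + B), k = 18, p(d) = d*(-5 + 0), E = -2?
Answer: 1278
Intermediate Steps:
p(d) = -5*d (p(d) = d*(-5) = -5*d)
g(B) = 2*B*(-2 + B) (g(B) = (B - 2)*(B + B) = (-2 + B)*(2*B) = 2*B*(-2 + B))
k*(g(-6) + p(5)) = 18*(2*(-6)*(-2 - 6) - 5*5) = 18*(2*(-6)*(-8) - 25) = 18*(96 - 25) = 18*71 = 1278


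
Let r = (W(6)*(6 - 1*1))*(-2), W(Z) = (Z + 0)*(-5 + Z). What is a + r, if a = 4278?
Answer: 4218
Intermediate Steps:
W(Z) = Z*(-5 + Z)
r = -60 (r = ((6*(-5 + 6))*(6 - 1*1))*(-2) = ((6*1)*(6 - 1))*(-2) = (6*5)*(-2) = 30*(-2) = -60)
a + r = 4278 - 60 = 4218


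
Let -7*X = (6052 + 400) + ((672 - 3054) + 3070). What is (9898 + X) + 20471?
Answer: 29349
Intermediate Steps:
X = -1020 (X = -((6052 + 400) + ((672 - 3054) + 3070))/7 = -(6452 + (-2382 + 3070))/7 = -(6452 + 688)/7 = -⅐*7140 = -1020)
(9898 + X) + 20471 = (9898 - 1020) + 20471 = 8878 + 20471 = 29349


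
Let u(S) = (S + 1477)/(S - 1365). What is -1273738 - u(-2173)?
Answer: -77698030/61 ≈ -1.2737e+6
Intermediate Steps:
u(S) = (1477 + S)/(-1365 + S)
-1273738 - u(-2173) = -1273738 - (1477 - 2173)/(-1365 - 2173) = -1273738 - (-696)/(-3538) = -1273738 - (-1)*(-696)/3538 = -1273738 - 1*12/61 = -1273738 - 12/61 = -77698030/61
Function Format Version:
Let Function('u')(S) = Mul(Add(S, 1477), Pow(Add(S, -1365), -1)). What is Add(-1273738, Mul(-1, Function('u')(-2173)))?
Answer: Rational(-77698030, 61) ≈ -1.2737e+6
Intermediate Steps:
Function('u')(S) = Mul(Pow(Add(-1365, S), -1), Add(1477, S)) (Function('u')(S) = Mul(Add(1477, S), Pow(Add(-1365, S), -1)) = Mul(Pow(Add(-1365, S), -1), Add(1477, S)))
Add(-1273738, Mul(-1, Function('u')(-2173))) = Add(-1273738, Mul(-1, Mul(Pow(Add(-1365, -2173), -1), Add(1477, -2173)))) = Add(-1273738, Mul(-1, Mul(Pow(-3538, -1), -696))) = Add(-1273738, Mul(-1, Mul(Rational(-1, 3538), -696))) = Add(-1273738, Mul(-1, Rational(12, 61))) = Add(-1273738, Rational(-12, 61)) = Rational(-77698030, 61)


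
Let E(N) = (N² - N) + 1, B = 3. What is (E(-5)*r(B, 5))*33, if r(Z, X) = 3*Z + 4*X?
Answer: 29667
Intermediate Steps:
E(N) = 1 + N² - N
(E(-5)*r(B, 5))*33 = ((1 + (-5)² - 1*(-5))*(3*3 + 4*5))*33 = ((1 + 25 + 5)*(9 + 20))*33 = (31*29)*33 = 899*33 = 29667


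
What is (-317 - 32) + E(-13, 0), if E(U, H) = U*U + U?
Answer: -193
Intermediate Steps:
E(U, H) = U + U**2 (E(U, H) = U**2 + U = U + U**2)
(-317 - 32) + E(-13, 0) = (-317 - 32) - 13*(1 - 13) = -349 - 13*(-12) = -349 + 156 = -193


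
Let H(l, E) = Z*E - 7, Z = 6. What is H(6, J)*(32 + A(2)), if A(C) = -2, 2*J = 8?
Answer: 510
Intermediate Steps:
J = 4 (J = (½)*8 = 4)
H(l, E) = -7 + 6*E (H(l, E) = 6*E - 7 = -7 + 6*E)
H(6, J)*(32 + A(2)) = (-7 + 6*4)*(32 - 2) = (-7 + 24)*30 = 17*30 = 510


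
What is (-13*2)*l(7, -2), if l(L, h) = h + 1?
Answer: 26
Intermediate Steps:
l(L, h) = 1 + h
(-13*2)*l(7, -2) = (-13*2)*(1 - 2) = -26*(-1) = 26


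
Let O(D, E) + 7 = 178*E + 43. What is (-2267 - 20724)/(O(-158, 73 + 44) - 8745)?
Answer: -22991/12117 ≈ -1.8974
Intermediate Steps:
O(D, E) = 36 + 178*E (O(D, E) = -7 + (178*E + 43) = -7 + (43 + 178*E) = 36 + 178*E)
(-2267 - 20724)/(O(-158, 73 + 44) - 8745) = (-2267 - 20724)/((36 + 178*(73 + 44)) - 8745) = -22991/((36 + 178*117) - 8745) = -22991/((36 + 20826) - 8745) = -22991/(20862 - 8745) = -22991/12117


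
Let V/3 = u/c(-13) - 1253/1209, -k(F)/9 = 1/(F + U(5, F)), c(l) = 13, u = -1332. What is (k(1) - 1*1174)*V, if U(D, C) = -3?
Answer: 292676731/806 ≈ 3.6312e+5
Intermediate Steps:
k(F) = -9/(-3 + F) (k(F) = -9/(F - 3) = -9/(-3 + F))
V = -125129/403 (V = 3*(-1332/13 - 1253/1209) = 3*(-125129/1209) = -125129/403 ≈ -310.49)
(k(1) - 1*1174)*V = (-9/(-3 + 1) - 1*1174)*(-125129/403) = (-9/(-2) - 1174)*(-125129/403) = (-9*(-½) - 1174)*(-125129/403) = (9/2 - 1174)*(-125129/403) = -2339/2*(-125129/403) = 292676731/806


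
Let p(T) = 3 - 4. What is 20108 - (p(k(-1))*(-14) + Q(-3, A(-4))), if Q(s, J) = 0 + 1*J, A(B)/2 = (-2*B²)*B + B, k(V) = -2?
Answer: 19846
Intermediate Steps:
p(T) = -1
A(B) = -4*B³ + 2*B (A(B) = 2*((-2*B²)*B + B) = 2*(-2*B³ + B) = 2*(B - 2*B³) = -4*B³ + 2*B)
Q(s, J) = J (Q(s, J) = 0 + J = J)
20108 - (p(k(-1))*(-14) + Q(-3, A(-4))) = 20108 - (-1*(-14) + (-4*(-4)³ + 2*(-4))) = 20108 - (14 + (-4*(-64) - 8)) = 20108 - (14 + (256 - 8)) = 20108 - (14 + 248) = 20108 - 1*262 = 20108 - 262 = 19846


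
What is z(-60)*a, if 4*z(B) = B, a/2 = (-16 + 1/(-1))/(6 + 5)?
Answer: 510/11 ≈ 46.364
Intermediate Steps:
a = -34/11 (a = 2*((-16 + 1/(-1))/(6 + 5)) = 2*((-16 - 1)/11) = 2*(-17*1/11) = 2*(-17/11) = -34/11 ≈ -3.0909)
z(B) = B/4
z(-60)*a = ((¼)*(-60))*(-34/11) = -15*(-34/11) = 510/11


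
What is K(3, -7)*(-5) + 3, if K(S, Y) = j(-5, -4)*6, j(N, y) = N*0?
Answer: 3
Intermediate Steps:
j(N, y) = 0
K(S, Y) = 0 (K(S, Y) = 0*6 = 0)
K(3, -7)*(-5) + 3 = 0*(-5) + 3 = 0 + 3 = 3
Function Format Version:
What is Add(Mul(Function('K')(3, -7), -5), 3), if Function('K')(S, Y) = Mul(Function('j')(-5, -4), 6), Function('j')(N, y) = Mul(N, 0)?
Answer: 3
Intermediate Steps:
Function('j')(N, y) = 0
Function('K')(S, Y) = 0 (Function('K')(S, Y) = Mul(0, 6) = 0)
Add(Mul(Function('K')(3, -7), -5), 3) = Add(Mul(0, -5), 3) = Add(0, 3) = 3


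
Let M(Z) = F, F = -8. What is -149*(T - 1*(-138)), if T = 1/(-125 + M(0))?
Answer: -2734597/133 ≈ -20561.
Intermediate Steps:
M(Z) = -8
T = -1/133 (T = 1/(-125 - 8) = 1/(-133) = -1/133 ≈ -0.0075188)
-149*(T - 1*(-138)) = -149*(-1/133 - 1*(-138)) = -149*(-1/133 + 138) = -149*18353/133 = -2734597/133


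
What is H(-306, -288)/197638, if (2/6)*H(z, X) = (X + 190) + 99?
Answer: 3/197638 ≈ 1.5179e-5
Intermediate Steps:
H(z, X) = 867 + 3*X (H(z, X) = 3*((X + 190) + 99) = 3*((190 + X) + 99) = 3*(289 + X) = 867 + 3*X)
H(-306, -288)/197638 = (867 + 3*(-288))/197638 = (867 - 864)*(1/197638) = 3*(1/197638) = 3/197638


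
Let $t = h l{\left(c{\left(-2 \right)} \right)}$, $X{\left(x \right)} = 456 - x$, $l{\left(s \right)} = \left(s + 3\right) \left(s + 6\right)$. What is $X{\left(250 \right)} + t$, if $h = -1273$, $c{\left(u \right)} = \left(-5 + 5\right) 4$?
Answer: $-22708$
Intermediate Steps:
$c{\left(u \right)} = 0$ ($c{\left(u \right)} = 0 \cdot 4 = 0$)
$l{\left(s \right)} = \left(3 + s\right) \left(6 + s\right)$
$t = -22914$ ($t = - 1273 \left(18 + 0^{2} + 9 \cdot 0\right) = - 1273 \left(18 + 0 + 0\right) = \left(-1273\right) 18 = -22914$)
$X{\left(250 \right)} + t = \left(456 - 250\right) - 22914 = 206 - 22914 = -22708$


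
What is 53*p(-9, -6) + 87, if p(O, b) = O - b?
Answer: -72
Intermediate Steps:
53*p(-9, -6) + 87 = 53*(-9 - 1*(-6)) + 87 = 53*(-9 + 6) + 87 = 53*(-3) + 87 = -159 + 87 = -72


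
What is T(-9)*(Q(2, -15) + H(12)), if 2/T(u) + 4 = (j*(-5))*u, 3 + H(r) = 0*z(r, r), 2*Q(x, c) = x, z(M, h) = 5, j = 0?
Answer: 1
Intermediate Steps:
Q(x, c) = x/2
H(r) = -3 (H(r) = -3 + 0*5 = -3 + 0 = -3)
T(u) = -½ (T(u) = 2/(-4 + (0*(-5))*u) = 2/(-4 + 0*u) = 2/(-4 + 0) = 2/(-4) = 2*(-¼) = -½)
T(-9)*(Q(2, -15) + H(12)) = -((½)*2 - 3)/2 = -(1 - 3)/2 = -½*(-2) = 1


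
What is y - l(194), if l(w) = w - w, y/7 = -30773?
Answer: -215411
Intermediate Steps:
y = -215411 (y = 7*(-30773) = -215411)
l(w) = 0
y - l(194) = -215411 - 1*0 = -215411 + 0 = -215411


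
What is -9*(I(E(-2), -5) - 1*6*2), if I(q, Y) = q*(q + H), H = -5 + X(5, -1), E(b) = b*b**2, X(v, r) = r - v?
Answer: -1260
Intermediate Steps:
E(b) = b**3
H = -11 (H = -5 + (-1 - 1*5) = -5 + (-1 - 5) = -5 - 6 = -11)
I(q, Y) = q*(-11 + q) (I(q, Y) = q*(q - 11) = q*(-11 + q))
-9*(I(E(-2), -5) - 1*6*2) = -9*((-2)**3*(-11 + (-2)**3) - 1*6*2) = -9*(-8*(-11 - 8) - 6*2) = -9*(-8*(-19) - 12) = -9*(152 - 12) = -9*140 = -1260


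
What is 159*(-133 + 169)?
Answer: 5724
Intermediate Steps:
159*(-133 + 169) = 159*36 = 5724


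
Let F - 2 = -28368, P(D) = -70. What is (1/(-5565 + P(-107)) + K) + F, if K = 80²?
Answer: -123778411/5635 ≈ -21966.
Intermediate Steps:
K = 6400
F = -28366 (F = 2 - 28368 = -28366)
(1/(-5565 + P(-107)) + K) + F = (1/(-5565 - 70) + 6400) - 28366 = (1/(-5635) + 6400) - 28366 = (-1/5635 + 6400) - 28366 = 36063999/5635 - 28366 = -123778411/5635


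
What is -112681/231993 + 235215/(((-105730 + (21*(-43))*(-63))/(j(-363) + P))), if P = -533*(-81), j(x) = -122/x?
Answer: -285063680732177206/1371023183673 ≈ -2.0792e+5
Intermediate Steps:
P = 43173
-112681/231993 + 235215/(((-105730 + (21*(-43))*(-63))/(j(-363) + P))) = -112681/231993 + 235215/(((-105730 + (21*(-43))*(-63))/(-122/(-363) + 43173))) = -112681*1/231993 + 235215/(((-105730 - 903*(-63))/(-122*(-1/363) + 43173))) = -112681/231993 + 235215/(((-105730 + 56889)/(122/363 + 43173))) = -112681/231993 + 235215/((-48841/15671921/363)) = -112681/231993 + 235215/((-48841*363/15671921)) = -112681/231993 + 235215/(-17729283/15671921) = -112681/231993 + 235215*(-15671921/17729283) = -112681/231993 - 1228756966005/5909761 = -285063680732177206/1371023183673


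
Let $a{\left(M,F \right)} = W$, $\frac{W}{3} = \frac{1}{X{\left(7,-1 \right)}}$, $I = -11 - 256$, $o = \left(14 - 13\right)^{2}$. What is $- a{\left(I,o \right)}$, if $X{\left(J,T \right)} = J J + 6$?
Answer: $- \frac{3}{55} \approx -0.054545$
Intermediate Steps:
$o = 1$ ($o = 1^{2} = 1$)
$I = -267$ ($I = -11 - 256 = -267$)
$X{\left(J,T \right)} = 6 + J^{2}$ ($X{\left(J,T \right)} = J^{2} + 6 = 6 + J^{2}$)
$W = \frac{3}{55}$ ($W = \frac{3}{6 + 7^{2}} = \frac{3}{6 + 49} = \frac{3}{55} \approx 0.054545$)
$a{\left(M,F \right)} = \frac{3}{55}$
$- a{\left(I,o \right)} = \left(-1\right) \frac{3}{55} = - \frac{3}{55}$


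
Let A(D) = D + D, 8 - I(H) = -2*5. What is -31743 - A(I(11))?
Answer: -31779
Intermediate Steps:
I(H) = 18 (I(H) = 8 - (-2)*5 = 8 - 1*(-10) = 8 + 10 = 18)
A(D) = 2*D
-31743 - A(I(11)) = -31743 - 2*18 = -31743 - 1*36 = -31743 - 36 = -31779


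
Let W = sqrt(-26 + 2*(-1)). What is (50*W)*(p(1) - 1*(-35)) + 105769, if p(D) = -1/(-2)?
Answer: 105769 + 3550*I*sqrt(7) ≈ 1.0577e+5 + 9392.4*I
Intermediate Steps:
p(D) = 1/2 (p(D) = -1*(-1/2) = 1/2)
W = 2*I*sqrt(7) (W = sqrt(-26 - 2) = sqrt(-28) = 2*I*sqrt(7) ≈ 5.2915*I)
(50*W)*(p(1) - 1*(-35)) + 105769 = (50*(2*I*sqrt(7)))*(1/2 - 1*(-35)) + 105769 = (100*I*sqrt(7))*(1/2 + 35) + 105769 = (100*I*sqrt(7))*(71/2) + 105769 = 3550*I*sqrt(7) + 105769 = 105769 + 3550*I*sqrt(7)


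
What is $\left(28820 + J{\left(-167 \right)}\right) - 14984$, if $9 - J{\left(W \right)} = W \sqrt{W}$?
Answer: $13845 + 167 i \sqrt{167} \approx 13845.0 + 2158.1 i$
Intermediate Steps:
$J{\left(W \right)} = 9 - W^{\frac{3}{2}}$ ($J{\left(W \right)} = 9 - W \sqrt{W} = 9 - W^{\frac{3}{2}}$)
$\left(28820 + J{\left(-167 \right)}\right) - 14984 = \left(28820 + \left(9 - \left(-167\right)^{\frac{3}{2}}\right)\right) - 14984 = \left(28820 + \left(9 - - 167 i \sqrt{167}\right)\right) - 14984 = \left(28820 + \left(9 + 167 i \sqrt{167}\right)\right) - 14984 = \left(28829 + 167 i \sqrt{167}\right) - 14984 = 13845 + 167 i \sqrt{167}$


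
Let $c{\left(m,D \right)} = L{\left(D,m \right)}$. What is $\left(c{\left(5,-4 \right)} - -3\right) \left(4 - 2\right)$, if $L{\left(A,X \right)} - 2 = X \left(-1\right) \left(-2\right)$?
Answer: $30$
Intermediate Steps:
$L{\left(A,X \right)} = 2 + 2 X$ ($L{\left(A,X \right)} = 2 + X \left(-1\right) \left(-2\right) = 2 + - X \left(-2\right) = 2 + 2 X$)
$c{\left(m,D \right)} = 2 + 2 m$
$\left(c{\left(5,-4 \right)} - -3\right) \left(4 - 2\right) = \left(\left(2 + 2 \cdot 5\right) - -3\right) \left(4 - 2\right) = \left(\left(2 + 10\right) + 3\right) 2 = \left(12 + 3\right) 2 = 15 \cdot 2 = 30$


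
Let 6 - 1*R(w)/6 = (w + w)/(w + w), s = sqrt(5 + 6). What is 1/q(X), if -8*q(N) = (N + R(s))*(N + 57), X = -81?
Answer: -1/153 ≈ -0.0065359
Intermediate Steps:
s = sqrt(11) ≈ 3.3166
R(w) = 30 (R(w) = 36 - 6*(w + w)/(w + w) = 36 - 6*2*w/(2*w) = 36 - 6*2*w*1/(2*w) = 36 - 6*1 = 36 - 6 = 30)
q(N) = -(30 + N)*(57 + N)/8 (q(N) = -(N + 30)*(N + 57)/8 = -(30 + N)*(57 + N)/8)
1/q(X) = 1/(-855/4 - 87/8*(-81) - 1/8*(-81)**2) = 1/(-855/4 + 7047/8 - 1/8*6561) = 1/(-855/4 + 7047/8 - 6561/8) = 1/(-153) = -1/153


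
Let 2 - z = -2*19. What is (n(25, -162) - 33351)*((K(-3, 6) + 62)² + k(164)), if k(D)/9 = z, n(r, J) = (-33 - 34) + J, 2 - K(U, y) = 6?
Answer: -125051920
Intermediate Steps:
K(U, y) = -4 (K(U, y) = 2 - 1*6 = 2 - 6 = -4)
z = 40 (z = 2 - (-2)*19 = 2 - 1*(-38) = 2 + 38 = 40)
n(r, J) = -67 + J
k(D) = 360 (k(D) = 9*40 = 360)
(n(25, -162) - 33351)*((K(-3, 6) + 62)² + k(164)) = ((-67 - 162) - 33351)*((-4 + 62)² + 360) = (-229 - 33351)*(58² + 360) = -33580*(3364 + 360) = -33580*3724 = -125051920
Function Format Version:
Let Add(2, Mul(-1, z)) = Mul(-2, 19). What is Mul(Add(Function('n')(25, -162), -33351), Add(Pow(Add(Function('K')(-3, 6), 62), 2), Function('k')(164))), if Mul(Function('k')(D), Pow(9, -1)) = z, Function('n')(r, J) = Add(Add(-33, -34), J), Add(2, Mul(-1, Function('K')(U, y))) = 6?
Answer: -125051920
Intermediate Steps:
Function('K')(U, y) = -4 (Function('K')(U, y) = Add(2, Mul(-1, 6)) = Add(2, -6) = -4)
z = 40 (z = Add(2, Mul(-1, Mul(-2, 19))) = Add(2, Mul(-1, -38)) = Add(2, 38) = 40)
Function('n')(r, J) = Add(-67, J)
Function('k')(D) = 360 (Function('k')(D) = Mul(9, 40) = 360)
Mul(Add(Function('n')(25, -162), -33351), Add(Pow(Add(Function('K')(-3, 6), 62), 2), Function('k')(164))) = Mul(Add(Add(-67, -162), -33351), Add(Pow(Add(-4, 62), 2), 360)) = Mul(Add(-229, -33351), Add(Pow(58, 2), 360)) = Mul(-33580, Add(3364, 360)) = Mul(-33580, 3724) = -125051920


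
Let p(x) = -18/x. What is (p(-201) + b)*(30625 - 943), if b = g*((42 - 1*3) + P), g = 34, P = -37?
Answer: 135409284/67 ≈ 2.0210e+6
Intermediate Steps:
b = 68 (b = 34*((42 - 1*3) - 37) = 34*((42 - 3) - 37) = 34*(39 - 37) = 34*2 = 68)
(p(-201) + b)*(30625 - 943) = (-18/(-201) + 68)*(30625 - 943) = (-18*(-1/201) + 68)*29682 = (6/67 + 68)*29682 = (4562/67)*29682 = 135409284/67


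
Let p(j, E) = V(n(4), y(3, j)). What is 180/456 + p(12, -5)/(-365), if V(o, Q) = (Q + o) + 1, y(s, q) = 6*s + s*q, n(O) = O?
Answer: 3233/13870 ≈ 0.23309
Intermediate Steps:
y(s, q) = 6*s + q*s
V(o, Q) = 1 + Q + o
p(j, E) = 23 + 3*j (p(j, E) = 1 + 3*(6 + j) + 4 = 1 + (18 + 3*j) + 4 = 23 + 3*j)
180/456 + p(12, -5)/(-365) = 180/456 + (23 + 3*12)/(-365) = 180*(1/456) + (23 + 36)*(-1/365) = 15/38 + 59*(-1/365) = 15/38 - 59/365 = 3233/13870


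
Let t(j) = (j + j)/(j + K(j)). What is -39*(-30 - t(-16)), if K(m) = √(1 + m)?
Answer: 337038/271 + 1248*I*√15/271 ≈ 1243.7 + 17.836*I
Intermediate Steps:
t(j) = 2*j/(j + √(1 + j)) (t(j) = (j + j)/(j + √(1 + j)) = (2*j)/(j + √(1 + j)) = 2*j/(j + √(1 + j)))
-39*(-30 - t(-16)) = -39*(-30 - 2*(-16)/(-16 + √(1 - 16))) = -39*(-30 - 2*(-16)/(-16 + √(-15))) = -39*(-30 - 2*(-16)/(-16 + I*√15)) = -39*(-30 - (-32)/(-16 + I*√15)) = -39*(-30 + 32/(-16 + I*√15)) = 1170 - 1248/(-16 + I*√15)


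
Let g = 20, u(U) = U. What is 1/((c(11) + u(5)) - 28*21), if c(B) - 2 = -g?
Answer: -1/601 ≈ -0.0016639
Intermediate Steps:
c(B) = -18 (c(B) = 2 - 1*20 = 2 - 20 = -18)
1/((c(11) + u(5)) - 28*21) = 1/((-18 + 5) - 28*21) = 1/(-13 - 588) = 1/(-601) = -1/601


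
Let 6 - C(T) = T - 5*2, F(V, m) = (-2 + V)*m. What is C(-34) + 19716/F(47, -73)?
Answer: 48178/1095 ≈ 43.998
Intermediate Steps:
F(V, m) = m*(-2 + V)
C(T) = 16 - T (C(T) = 6 - (T - 5*2) = 6 - (T - 10) = 6 - (-10 + T) = 6 + (10 - T) = 16 - T)
C(-34) + 19716/F(47, -73) = (16 - 1*(-34)) + 19716/((-73*(-2 + 47))) = (16 + 34) + 19716/((-73*45)) = 50 + 19716/(-3285) = 50 + 19716*(-1/3285) = 50 - 6572/1095 = 48178/1095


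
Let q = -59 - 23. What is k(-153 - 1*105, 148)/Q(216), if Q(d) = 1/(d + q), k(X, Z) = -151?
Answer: -20234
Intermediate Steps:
q = -82
Q(d) = 1/(-82 + d) (Q(d) = 1/(d - 82) = 1/(-82 + d))
k(-153 - 1*105, 148)/Q(216) = -151/(1/(-82 + 216)) = -151/(1/134) = -151/1/134 = -151*134 = -20234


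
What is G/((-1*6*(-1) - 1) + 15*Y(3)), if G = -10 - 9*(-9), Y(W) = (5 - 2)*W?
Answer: 71/140 ≈ 0.50714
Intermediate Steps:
Y(W) = 3*W
G = 71 (G = -10 + 81 = 71)
G/((-1*6*(-1) - 1) + 15*Y(3)) = 71/((-1*6*(-1) - 1) + 15*(3*3)) = 71/((-6*(-1) - 1) + 15*9) = 71/((6 - 1) + 135) = 71/(5 + 135) = 71/140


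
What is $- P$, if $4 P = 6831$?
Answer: $- \frac{6831}{4} \approx -1707.8$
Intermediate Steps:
$P = \frac{6831}{4}$ ($P = \frac{1}{4} \cdot 6831 = \frac{6831}{4} \approx 1707.8$)
$- P = \left(-1\right) \frac{6831}{4} = - \frac{6831}{4}$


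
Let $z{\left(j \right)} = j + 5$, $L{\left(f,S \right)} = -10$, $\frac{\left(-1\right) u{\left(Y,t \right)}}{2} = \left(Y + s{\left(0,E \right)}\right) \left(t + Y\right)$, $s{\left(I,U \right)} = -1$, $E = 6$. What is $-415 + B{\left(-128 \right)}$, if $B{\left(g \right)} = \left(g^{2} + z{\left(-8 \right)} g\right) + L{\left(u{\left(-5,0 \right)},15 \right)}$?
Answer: $16343$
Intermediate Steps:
$u{\left(Y,t \right)} = - 2 \left(-1 + Y\right) \left(Y + t\right)$ ($u{\left(Y,t \right)} = - 2 \left(Y - 1\right) \left(t + Y\right) = - 2 \left(-1 + Y\right) \left(Y + t\right)$)
$z{\left(j \right)} = 5 + j$
$B{\left(g \right)} = -10 + g^{2} - 3 g$ ($B{\left(g \right)} = \left(g^{2} + \left(5 - 8\right) g\right) - 10 = \left(g^{2} - 3 g\right) - 10 = -10 + g^{2} - 3 g$)
$-415 + B{\left(-128 \right)} = -415 - \left(-374 - 16384\right) = -415 + \left(-10 + 16384 + 384\right) = -415 + 16758 = 16343$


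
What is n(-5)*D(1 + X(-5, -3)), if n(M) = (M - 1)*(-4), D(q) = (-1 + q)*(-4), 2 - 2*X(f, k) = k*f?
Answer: 624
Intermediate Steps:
X(f, k) = 1 - f*k/2 (X(f, k) = 1 - k*f/2 = 1 - f*k/2)
D(q) = 4 - 4*q
n(M) = 4 - 4*M (n(M) = (-1 + M)*(-4) = 4 - 4*M)
n(-5)*D(1 + X(-5, -3)) = (4 - 4*(-5))*(4 - 4*(1 + (1 - ½*(-5)*(-3)))) = (4 + 20)*(4 - 4*(1 + (1 - 15/2))) = 24*(4 - 4*(1 - 13/2)) = 24*(4 - 4*(-11/2)) = 24*(4 + 22) = 24*26 = 624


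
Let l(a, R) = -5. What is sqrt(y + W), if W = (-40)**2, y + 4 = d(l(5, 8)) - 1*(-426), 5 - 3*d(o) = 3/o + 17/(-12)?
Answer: sqrt(1821905)/30 ≈ 44.993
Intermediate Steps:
d(o) = 77/36 - 1/o (d(o) = 5/3 - (3/o + 17/(-12))/3 = 5/3 - (3/o + 17*(-1/12))/3 = 5/3 - (3/o - 17/12)/3 = 5/3 - (-17/12 + 3/o)/3 = 5/3 + (17/36 - 1/o) = 77/36 - 1/o)
y = 76381/180 (y = -4 + ((77/36 - 1/(-5)) - 1*(-426)) = -4 + ((77/36 - 1*(-1/5)) + 426) = -4 + ((77/36 + 1/5) + 426) = -4 + (421/180 + 426) = -4 + 77101/180 = 76381/180 ≈ 424.34)
W = 1600
sqrt(y + W) = sqrt(76381/180 + 1600) = sqrt(364381/180) = sqrt(1821905)/30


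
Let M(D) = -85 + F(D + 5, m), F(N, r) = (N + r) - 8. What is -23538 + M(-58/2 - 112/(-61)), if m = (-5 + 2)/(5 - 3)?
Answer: -2885869/122 ≈ -23655.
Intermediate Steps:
m = -3/2 ≈ -1.5000
F(N, r) = -8 + N + r
M(D) = -179/2 + D (M(D) = -85 + (-8 + (D + 5) - 3/2) = -85 + (-8 + (5 + D) - 3/2) = -85 + (-9/2 + D) = -179/2 + D)
-23538 + M(-58/2 - 112/(-61)) = -23538 + (-179/2 + (-58/2 - 112/(-61))) = -23538 + (-179/2 + (-58*½ - 112*(-1/61))) = -23538 + (-179/2 + (-29 + 112/61)) = -23538 + (-179/2 - 1657/61) = -23538 - 14233/122 = -2885869/122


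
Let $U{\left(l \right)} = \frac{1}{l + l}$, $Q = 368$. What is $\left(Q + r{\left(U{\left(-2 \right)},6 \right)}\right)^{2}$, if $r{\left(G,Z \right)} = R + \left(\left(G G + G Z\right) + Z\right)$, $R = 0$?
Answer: $\frac{35533521}{256} \approx 1.388 \cdot 10^{5}$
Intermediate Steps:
$U{\left(l \right)} = \frac{1}{2 l}$
$r{\left(G,Z \right)} = Z + G^{2} + G Z$ ($r{\left(G,Z \right)} = 0 + \left(\left(G G + G Z\right) + Z\right) = 0 + \left(\left(G^{2} + G Z\right) + Z\right) = 0 + \left(Z + G^{2} + G Z\right) = Z + G^{2} + G Z$)
$\left(Q + r{\left(U{\left(-2 \right)},6 \right)}\right)^{2} = \left(368 + \left(6 + \left(\frac{1}{2 \left(-2\right)}\right)^{2} + \frac{1}{2 \left(-2\right)} 6\right)\right)^{2} = \left(368 + \left(6 + \left(\frac{1}{2} \left(- \frac{1}{2}\right)\right)^{2} + \frac{1}{2} \left(- \frac{1}{2}\right) 6\right)\right)^{2} = \left(368 + \left(6 + \left(- \frac{1}{4}\right)^{2} - \frac{3}{2}\right)\right)^{2} = \left(368 + \left(6 + \frac{1}{16} - \frac{3}{2}\right)\right)^{2} = \left(368 + \frac{73}{16}\right)^{2} = \left(\frac{5961}{16}\right)^{2} = \frac{35533521}{256}$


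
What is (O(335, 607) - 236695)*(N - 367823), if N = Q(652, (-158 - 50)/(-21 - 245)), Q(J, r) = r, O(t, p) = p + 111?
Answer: 1649154087405/19 ≈ 8.6798e+10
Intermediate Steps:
O(t, p) = 111 + p
N = 104/133 (N = (-158 - 50)/(-21 - 245) = -208/(-266) = -208*(-1/266) = 104/133 ≈ 0.78195)
(O(335, 607) - 236695)*(N - 367823) = ((111 + 607) - 236695)*(104/133 - 367823) = (718 - 236695)*(-48920355/133) = -235977*(-48920355/133) = 1649154087405/19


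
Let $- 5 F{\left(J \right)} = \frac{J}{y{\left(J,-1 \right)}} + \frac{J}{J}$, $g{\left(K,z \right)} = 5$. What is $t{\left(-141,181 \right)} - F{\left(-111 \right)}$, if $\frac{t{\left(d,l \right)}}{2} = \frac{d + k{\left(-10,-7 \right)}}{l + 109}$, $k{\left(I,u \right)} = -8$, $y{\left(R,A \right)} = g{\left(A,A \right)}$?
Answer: $- \frac{3819}{725} \approx -5.2676$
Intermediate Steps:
$y{\left(R,A \right)} = 5$
$F{\left(J \right)} = - \frac{1}{5} - \frac{J}{25}$ ($F{\left(J \right)} = - \frac{\frac{J}{5} + \frac{J}{J}}{5} = - \frac{J \frac{1}{5} + 1}{5} = - \frac{\frac{J}{5} + 1}{5} = - \frac{1 + \frac{J}{5}}{5} = - \frac{1}{5} - \frac{J}{25}$)
$t{\left(d,l \right)} = \frac{2 \left(-8 + d\right)}{109 + l}$ ($t{\left(d,l \right)} = 2 \frac{d - 8}{l + 109} = 2 \frac{-8 + d}{109 + l} = \frac{2 \left(-8 + d\right)}{109 + l}$)
$t{\left(-141,181 \right)} - F{\left(-111 \right)} = \frac{2 \left(-8 - 141\right)}{109 + 181} - \left(- \frac{1}{5} - - \frac{111}{25}\right) = 2 \cdot \frac{1}{290} \left(-149\right) - \left(- \frac{1}{5} + \frac{111}{25}\right) = 2 \cdot \frac{1}{290} \left(-149\right) - \frac{106}{25} = - \frac{149}{145} - \frac{106}{25} = - \frac{3819}{725}$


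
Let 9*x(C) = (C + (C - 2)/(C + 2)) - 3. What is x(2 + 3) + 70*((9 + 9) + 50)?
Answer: 299897/63 ≈ 4760.3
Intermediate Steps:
x(C) = -⅓ + C/9 + (-2 + C)/(9*(2 + C)) (x(C) = ((C + (C - 2)/(C + 2)) - 3)/9 = ((C + (-2 + C)/(2 + C)) - 3)/9 = (-3 + C + (-2 + C)/(2 + C))/9 = -⅓ + C/9 + (-2 + C)/(9*(2 + C)))
x(2 + 3) + 70*((9 + 9) + 50) = (-8 + (2 + 3)²)/(9*(2 + (2 + 3))) + 70*((9 + 9) + 50) = (-8 + 5²)/(9*(2 + 5)) + 70*(18 + 50) = (⅑)*(-8 + 25)/7 + 70*68 = (⅑)*(⅐)*17 + 4760 = 17/63 + 4760 = 299897/63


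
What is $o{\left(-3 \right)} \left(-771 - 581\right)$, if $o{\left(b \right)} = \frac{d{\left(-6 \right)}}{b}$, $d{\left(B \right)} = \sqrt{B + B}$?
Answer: $\frac{2704 i \sqrt{3}}{3} \approx 1561.2 i$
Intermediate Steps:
$d{\left(B \right)} = \sqrt{2} \sqrt{B}$ ($d{\left(B \right)} = \sqrt{2 B} = \sqrt{2} \sqrt{B}$)
$o{\left(b \right)} = \frac{2 i \sqrt{3}}{b}$ ($o{\left(b \right)} = \frac{\sqrt{2} \sqrt{-6}}{b} = \frac{\sqrt{2} i \sqrt{6}}{b} = \frac{2 i \sqrt{3}}{b}$)
$o{\left(-3 \right)} \left(-771 - 581\right) = \frac{2 i \sqrt{3}}{-3} \left(-771 - 581\right) = 2 i \sqrt{3} \left(- \frac{1}{3}\right) \left(-1352\right) = - \frac{2 i \sqrt{3}}{3} \left(-1352\right) = \frac{2704 i \sqrt{3}}{3}$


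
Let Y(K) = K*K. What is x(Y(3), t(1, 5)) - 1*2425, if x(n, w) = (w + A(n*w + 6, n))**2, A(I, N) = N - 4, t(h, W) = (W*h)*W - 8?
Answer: -1941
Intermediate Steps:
t(h, W) = -8 + h*W**2 (t(h, W) = h*W**2 - 8 = -8 + h*W**2)
A(I, N) = -4 + N
Y(K) = K**2
x(n, w) = (-4 + n + w)**2 (x(n, w) = (w + (-4 + n))**2 = (-4 + n + w)**2)
x(Y(3), t(1, 5)) - 1*2425 = (-4 + 3**2 + (-8 + 1*5**2))**2 - 1*2425 = (-4 + 9 + (-8 + 1*25))**2 - 2425 = (-4 + 9 + (-8 + 25))**2 - 2425 = (-4 + 9 + 17)**2 - 2425 = 22**2 - 2425 = 484 - 2425 = -1941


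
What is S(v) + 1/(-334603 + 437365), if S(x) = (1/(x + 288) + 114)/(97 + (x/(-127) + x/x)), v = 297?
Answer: 96708475111/81149609970 ≈ 1.1917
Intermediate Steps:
S(x) = (114 + 1/(288 + x))/(98 - x/127) (S(x) = (1/(288 + x) + 114)/(97 + (x*(-1/127) + 1)) = (114 + 1/(288 + x))/(97 + (-x/127 + 1)) = (114 + 1/(288 + x))/(97 + (1 - x/127)) = (114 + 1/(288 + x))/(98 - x/127))
S(v) + 1/(-334603 + 437365) = 127*(32833 + 114*297)/(3584448 - 1*297² + 12158*297) + 1/(-334603 + 437365) = 127*(32833 + 33858)/(3584448 - 1*88209 + 3610926) + 1/102762 = 127*66691/(3584448 - 88209 + 3610926) + 1/102762 = 127*66691/7107165 + 1/102762 = 127*(1/7107165)*66691 + 1/102762 = 8469757/7107165 + 1/102762 = 96708475111/81149609970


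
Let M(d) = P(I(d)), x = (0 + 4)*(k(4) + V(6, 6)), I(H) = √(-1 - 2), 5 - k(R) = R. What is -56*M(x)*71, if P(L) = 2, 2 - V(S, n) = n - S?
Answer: -7952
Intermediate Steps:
k(R) = 5 - R
V(S, n) = 2 + S - n (V(S, n) = 2 - (n - S) = 2 + (S - n) = 2 + S - n)
I(H) = I*√3 (I(H) = √(-3) = I*√3)
x = 12 (x = (0 + 4)*((5 - 1*4) + (2 + 6 - 1*6)) = 4*((5 - 4) + (2 + 6 - 6)) = 4*(1 + 2) = 4*3 = 12)
M(d) = 2
-56*M(x)*71 = -56*2*71 = -112*71 = -7952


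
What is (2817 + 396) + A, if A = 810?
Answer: 4023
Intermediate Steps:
(2817 + 396) + A = (2817 + 396) + 810 = 3213 + 810 = 4023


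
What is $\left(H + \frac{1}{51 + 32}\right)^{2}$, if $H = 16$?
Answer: $\frac{1766241}{6889} \approx 256.39$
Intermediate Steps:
$\left(H + \frac{1}{51 + 32}\right)^{2} = \left(16 + \frac{1}{51 + 32}\right)^{2} = \left(16 + \frac{1}{83}\right)^{2} = \left(\frac{1329}{83}\right)^{2} = \frac{1766241}{6889}$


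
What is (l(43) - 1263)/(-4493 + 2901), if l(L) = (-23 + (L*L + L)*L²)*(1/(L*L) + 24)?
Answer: -77620529079/1471804 ≈ -52738.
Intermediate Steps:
l(L) = (-23 + L²*(L + L²))*(24 + L⁻²) (l(L) = (-23 + (L² + L)*L²)*(L⁻² + 24) = (-23 + (L + L²)*L²)*(24 + L⁻²) = (-23 + L²*(L + L²))*(24 + L⁻²))
(l(43) - 1263)/(-4493 + 2901) = ((-552 + 43 + 43² - 23/43² + 24*43³ + 24*43⁴) - 1263)/(-4493 + 2901) = ((-552 + 43 + 1849 - 23*1/1849 + 24*79507 + 24*3418801) - 1263)/(-1592) = ((-552 + 43 + 1849 - 23/1849 + 1908168 + 82051224) - 1263)*(-1/1592) = (155243393445/1849 - 1263)*(-1/1592) = (155241058158/1849)*(-1/1592) = -77620529079/1471804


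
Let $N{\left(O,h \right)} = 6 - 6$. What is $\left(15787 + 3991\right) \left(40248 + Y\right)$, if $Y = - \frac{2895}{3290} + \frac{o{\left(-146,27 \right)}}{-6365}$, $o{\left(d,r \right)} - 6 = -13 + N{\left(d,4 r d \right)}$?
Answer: $\frac{1666907496127159}{2094085} \approx 7.9601 \cdot 10^{8}$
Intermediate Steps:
$N{\left(O,h \right)} = 0$ ($N{\left(O,h \right)} = 6 - 6 = 0$)
$o{\left(d,r \right)} = -7$ ($o{\left(d,r \right)} = 6 + \left(-13 + 0\right) = 6 - 13 = -7$)
$Y = - \frac{3680729}{4188170}$ ($Y = - \frac{2895}{3290} - \frac{7}{-6365} = \left(-2895\right) \frac{1}{3290} - - \frac{7}{6365} = - \frac{579}{658} + \frac{7}{6365} = - \frac{3680729}{4188170} \approx -0.87884$)
$\left(15787 + 3991\right) \left(40248 + Y\right) = \left(15787 + 3991\right) \left(40248 - \frac{3680729}{4188170}\right) = 19778 \cdot \frac{168561785431}{4188170} = \frac{1666907496127159}{2094085}$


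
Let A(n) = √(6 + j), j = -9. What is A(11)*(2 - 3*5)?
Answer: -13*I*√3 ≈ -22.517*I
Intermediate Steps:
A(n) = I*√3 (A(n) = √(6 - 9) = √(-3) = I*√3)
A(11)*(2 - 3*5) = (I*√3)*(2 - 3*5) = (I*√3)*(2 - 15) = (I*√3)*(-13) = -13*I*√3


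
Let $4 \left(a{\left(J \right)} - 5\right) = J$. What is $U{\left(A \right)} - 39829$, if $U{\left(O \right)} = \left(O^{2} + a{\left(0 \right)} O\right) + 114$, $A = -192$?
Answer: $-3811$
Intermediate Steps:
$a{\left(J \right)} = 5 + \frac{J}{4}$
$U{\left(O \right)} = 114 + O^{2} + 5 O$ ($U{\left(O \right)} = \left(O^{2} + \left(5 + \frac{1}{4} \cdot 0\right) O\right) + 114 = \left(O^{2} + \left(5 + 0\right) O\right) + 114 = \left(O^{2} + 5 O\right) + 114 = 114 + O^{2} + 5 O$)
$U{\left(A \right)} - 39829 = \left(114 + \left(-192\right)^{2} + 5 \left(-192\right)\right) - 39829 = \left(114 + 36864 - 960\right) - 39829 = 36018 - 39829 = -3811$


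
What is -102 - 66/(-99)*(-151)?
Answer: -608/3 ≈ -202.67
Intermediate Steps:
-102 - 66/(-99)*(-151) = -102 - 66*(-1/99)*(-151) = -102 + (2/3)*(-151) = -102 - 302/3 = -608/3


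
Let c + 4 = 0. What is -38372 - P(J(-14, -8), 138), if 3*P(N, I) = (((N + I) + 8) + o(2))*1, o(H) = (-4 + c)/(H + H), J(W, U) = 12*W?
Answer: -38364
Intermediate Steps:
c = -4 (c = -4 + 0 = -4)
o(H) = -4/H (o(H) = (-4 - 4)/(H + H) = -8*1/(2*H) = -4/H)
P(N, I) = 2 + I/3 + N/3 (P(N, I) = ((((N + I) + 8) - 4/2)*1)/3 = ((((I + N) + 8) - 4*1/2)*1)/3 = (((8 + I + N) - 2)*1)/3 = ((6 + I + N)*1)/3 = (6 + I + N)/3 = 2 + I/3 + N/3)
-38372 - P(J(-14, -8), 138) = -38372 - (2 + (1/3)*138 + (12*(-14))/3) = -38372 - (2 + 46 + (1/3)*(-168)) = -38372 - (2 + 46 - 56) = -38372 - 1*(-8) = -38372 + 8 = -38364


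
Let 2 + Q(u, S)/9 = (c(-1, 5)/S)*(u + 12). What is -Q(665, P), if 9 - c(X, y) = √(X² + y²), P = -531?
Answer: 7155/59 - 677*√26/59 ≈ 62.762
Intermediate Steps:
c(X, y) = 9 - √(X² + y²)
Q(u, S) = -18 + 9*(9 - √26)*(12 + u)/S (Q(u, S) = -18 + 9*(((9 - √((-1)² + 5²))/S)*(u + 12)) = -18 + 9*(((9 - √(1 + 25))/S)*(12 + u)) = -18 + 9*(((9 - √26)/S)*(12 + u)) = -18 + 9*((9 - √26)*(12 + u)/S) = -18 + 9*(9 - √26)*(12 + u)/S)
-Q(665, P) = -9*(108 - 12*√26 - 2*(-531) + 665*(9 - √26))/(-531) = -9*(-1)*(108 - 12*√26 + 1062 + (5985 - 665*√26))/531 = -9*(-1)*(7155 - 677*√26)/531 = -(-7155/59 + 677*√26/59) = 7155/59 - 677*√26/59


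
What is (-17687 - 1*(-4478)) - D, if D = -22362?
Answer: 9153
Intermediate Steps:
(-17687 - 1*(-4478)) - D = (-17687 - 1*(-4478)) - 1*(-22362) = (-17687 + 4478) + 22362 = -13209 + 22362 = 9153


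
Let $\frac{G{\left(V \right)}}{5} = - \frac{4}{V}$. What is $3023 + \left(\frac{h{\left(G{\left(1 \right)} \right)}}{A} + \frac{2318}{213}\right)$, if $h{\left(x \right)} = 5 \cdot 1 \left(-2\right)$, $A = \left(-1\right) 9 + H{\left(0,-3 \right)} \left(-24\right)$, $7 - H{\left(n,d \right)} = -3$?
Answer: $\frac{17878907}{5893} \approx 3033.9$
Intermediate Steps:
$H{\left(n,d \right)} = 10$ ($H{\left(n,d \right)} = 7 - -3 = 7 + 3 = 10$)
$A = -249$ ($A = \left(-1\right) 9 + 10 \left(-24\right) = -9 - 240 = -249$)
$G{\left(V \right)} = - \frac{20}{V}$ ($G{\left(V \right)} = 5 \left(- \frac{4}{V}\right) = - \frac{20}{V}$)
$h{\left(x \right)} = -10$ ($h{\left(x \right)} = 5 \left(-2\right) = -10$)
$3023 + \left(\frac{h{\left(G{\left(1 \right)} \right)}}{A} + \frac{2318}{213}\right) = 3023 + \left(- \frac{10}{-249} + \frac{2318}{213}\right) = 3023 + \left(\left(-10\right) \left(- \frac{1}{249}\right) + 2318 \cdot \frac{1}{213}\right) = 3023 + \left(\frac{10}{249} + \frac{2318}{213}\right) = 3023 + \frac{64368}{5893} = \frac{17878907}{5893}$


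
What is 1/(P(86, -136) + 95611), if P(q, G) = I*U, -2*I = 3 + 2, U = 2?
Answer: 1/95606 ≈ 1.0460e-5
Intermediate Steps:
I = -5/2 (I = -(3 + 2)/2 = -1/2*5 = -5/2 ≈ -2.5000)
P(q, G) = -5 (P(q, G) = -5/2*2 = -5)
1/(P(86, -136) + 95611) = 1/(-5 + 95611) = 1/95606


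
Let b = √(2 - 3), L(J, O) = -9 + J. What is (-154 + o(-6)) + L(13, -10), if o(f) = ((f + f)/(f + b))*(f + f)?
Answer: -6414/37 - 144*I/37 ≈ -173.35 - 3.8919*I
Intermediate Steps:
b = I (b = √(-1) = I ≈ 1.0*I)
o(f) = 4*f²/(I + f) (o(f) = ((f + f)/(f + I))*(f + f) = ((2*f)/(I + f))*(2*f) = (2*f/(I + f))*(2*f) = 4*f²/(I + f))
(-154 + o(-6)) + L(13, -10) = (-154 + 4*(-6)²/(I - 6)) + (-9 + 13) = (-154 + 4*36/(-6 + I)) + 4 = (-154 + 4*36*((-6 - I)/37)) + 4 = (-154 + (-864/37 - 144*I/37)) + 4 = (-6562/37 - 144*I/37) + 4 = -6414/37 - 144*I/37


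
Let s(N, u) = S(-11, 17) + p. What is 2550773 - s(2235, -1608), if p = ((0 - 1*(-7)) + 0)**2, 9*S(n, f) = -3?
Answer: 7652173/3 ≈ 2.5507e+6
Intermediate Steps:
S(n, f) = -1/3 (S(n, f) = (1/9)*(-3) = -1/3)
p = 49 (p = ((0 + 7) + 0)**2 = (7 + 0)**2 = 7**2 = 49)
s(N, u) = 146/3 (s(N, u) = -1/3 + 49 = 146/3)
2550773 - s(2235, -1608) = 2550773 - 1*146/3 = 2550773 - 146/3 = 7652173/3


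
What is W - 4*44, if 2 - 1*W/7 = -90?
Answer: 468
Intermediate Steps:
W = 644 (W = 14 - 7*(-90) = 14 + 630 = 644)
W - 4*44 = 644 - 4*44 = 644 - 176 = 468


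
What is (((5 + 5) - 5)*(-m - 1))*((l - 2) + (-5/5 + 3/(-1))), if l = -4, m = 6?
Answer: 350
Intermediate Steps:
(((5 + 5) - 5)*(-m - 1))*((l - 2) + (-5/5 + 3/(-1))) = (((5 + 5) - 5)*(-1*6 - 1))*((-4 - 2) + (-5/5 + 3/(-1))) = ((10 - 5)*(-6 - 1))*(-6 + (-5*⅕ + 3*(-1))) = (5*(-7))*(-6 + (-1 - 3)) = -35*(-6 - 4) = -35*(-10) = 350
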